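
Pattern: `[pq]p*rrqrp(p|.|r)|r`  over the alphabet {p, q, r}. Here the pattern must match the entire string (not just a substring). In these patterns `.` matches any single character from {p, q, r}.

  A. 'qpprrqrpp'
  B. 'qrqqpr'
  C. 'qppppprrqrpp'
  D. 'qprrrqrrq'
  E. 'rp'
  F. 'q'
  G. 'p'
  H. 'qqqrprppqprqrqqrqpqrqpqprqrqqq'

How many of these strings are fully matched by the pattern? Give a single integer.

2

A → match
B → no match
C → match
D → no match
E → no match
F → no match
G → no match
H → no match
Total matched: 2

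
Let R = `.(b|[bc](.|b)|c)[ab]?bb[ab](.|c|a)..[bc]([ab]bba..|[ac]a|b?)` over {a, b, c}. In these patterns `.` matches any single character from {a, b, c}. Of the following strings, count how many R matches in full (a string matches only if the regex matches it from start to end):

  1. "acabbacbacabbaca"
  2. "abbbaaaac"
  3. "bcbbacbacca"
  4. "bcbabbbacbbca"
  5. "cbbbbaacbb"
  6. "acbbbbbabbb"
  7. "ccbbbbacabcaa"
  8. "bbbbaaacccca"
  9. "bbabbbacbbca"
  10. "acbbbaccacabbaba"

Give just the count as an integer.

9

1 → match
2 → match
3 → match
4 → match
5 → match
6 → match
7 → match
8 → no match
9 → match
10 → match
Total matched: 9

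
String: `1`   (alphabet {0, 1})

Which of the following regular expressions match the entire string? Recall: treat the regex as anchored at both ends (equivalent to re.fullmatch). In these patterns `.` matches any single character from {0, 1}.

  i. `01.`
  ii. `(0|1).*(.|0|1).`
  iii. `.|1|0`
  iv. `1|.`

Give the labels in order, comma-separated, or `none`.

i → no match — must start with `01`
ii → no match
iii → match
iv → match

iii, iv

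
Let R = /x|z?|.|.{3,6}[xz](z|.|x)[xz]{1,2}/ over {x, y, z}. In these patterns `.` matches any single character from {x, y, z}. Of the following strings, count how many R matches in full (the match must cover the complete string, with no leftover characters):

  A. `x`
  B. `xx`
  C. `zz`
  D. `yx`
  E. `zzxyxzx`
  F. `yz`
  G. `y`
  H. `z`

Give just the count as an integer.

A → match
B → no match
C → no match
D → no match
E → match
F → no match
G → match
H → match
Total matched: 4

4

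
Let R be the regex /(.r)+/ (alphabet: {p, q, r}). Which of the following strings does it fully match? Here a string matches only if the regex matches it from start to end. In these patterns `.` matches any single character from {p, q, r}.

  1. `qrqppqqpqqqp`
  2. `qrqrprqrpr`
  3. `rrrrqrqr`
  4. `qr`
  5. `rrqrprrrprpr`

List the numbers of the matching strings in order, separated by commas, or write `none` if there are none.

2, 3, 4, 5

1. `qrqppqqpqqqp` → no match — must end with `r`
2. `qrqrprqrpr` → match
3. `rrrrqrqr` → match
4. `qr` → match
5. `rrqrprrrprpr` → match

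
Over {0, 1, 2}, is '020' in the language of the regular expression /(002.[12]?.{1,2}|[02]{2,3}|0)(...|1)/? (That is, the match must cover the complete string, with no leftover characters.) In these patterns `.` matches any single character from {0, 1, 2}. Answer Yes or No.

No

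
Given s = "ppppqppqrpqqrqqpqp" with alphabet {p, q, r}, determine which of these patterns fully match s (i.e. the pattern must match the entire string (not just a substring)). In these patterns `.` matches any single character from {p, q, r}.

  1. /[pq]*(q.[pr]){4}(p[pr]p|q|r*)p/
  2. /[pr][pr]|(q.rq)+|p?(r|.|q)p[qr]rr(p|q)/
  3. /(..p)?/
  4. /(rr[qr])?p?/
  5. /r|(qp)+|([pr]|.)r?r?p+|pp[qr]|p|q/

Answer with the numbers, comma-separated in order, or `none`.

1 → match
2 → no match
3 → no match
4 → no match
5 → no match

1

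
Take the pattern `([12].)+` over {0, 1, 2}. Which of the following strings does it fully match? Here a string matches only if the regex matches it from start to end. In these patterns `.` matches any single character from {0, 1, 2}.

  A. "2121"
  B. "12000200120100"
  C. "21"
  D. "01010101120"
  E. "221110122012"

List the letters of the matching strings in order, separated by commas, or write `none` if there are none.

A, C, E

A. "2121" → match
B → no match
C. "21" → match
D. "01010101120" → no match
E. "221110122012" → match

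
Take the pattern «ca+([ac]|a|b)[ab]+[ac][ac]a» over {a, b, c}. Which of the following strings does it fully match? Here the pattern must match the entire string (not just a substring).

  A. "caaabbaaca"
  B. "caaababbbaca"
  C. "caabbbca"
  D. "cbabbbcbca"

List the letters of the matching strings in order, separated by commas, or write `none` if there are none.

A → match
B → match
C → no match
D → no match — must start with "ca"

A, B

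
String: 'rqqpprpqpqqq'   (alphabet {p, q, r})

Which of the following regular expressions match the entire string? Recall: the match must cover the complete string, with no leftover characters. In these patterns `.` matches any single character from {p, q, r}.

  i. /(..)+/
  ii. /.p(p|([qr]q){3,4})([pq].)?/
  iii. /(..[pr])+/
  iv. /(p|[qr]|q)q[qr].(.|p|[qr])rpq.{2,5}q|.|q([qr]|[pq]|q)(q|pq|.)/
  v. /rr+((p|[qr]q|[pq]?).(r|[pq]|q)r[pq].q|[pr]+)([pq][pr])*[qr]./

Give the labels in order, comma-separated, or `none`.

i → match
ii → no match
iii → no match
iv → match
v → no match — must start with 'rr'

i, iv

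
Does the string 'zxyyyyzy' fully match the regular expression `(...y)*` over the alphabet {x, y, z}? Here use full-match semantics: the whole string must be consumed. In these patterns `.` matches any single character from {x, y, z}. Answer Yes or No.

Yes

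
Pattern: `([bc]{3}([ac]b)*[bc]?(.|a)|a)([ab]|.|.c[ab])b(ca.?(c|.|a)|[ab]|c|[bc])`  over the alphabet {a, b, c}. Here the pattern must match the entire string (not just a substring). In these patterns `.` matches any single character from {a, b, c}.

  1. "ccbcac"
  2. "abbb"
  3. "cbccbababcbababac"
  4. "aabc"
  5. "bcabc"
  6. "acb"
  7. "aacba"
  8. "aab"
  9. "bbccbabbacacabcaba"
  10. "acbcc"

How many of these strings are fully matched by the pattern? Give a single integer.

1. "ccbcac" → no match
2. "abbb" → match
3 → no match
4. "aabc" → match
5. "bcabc" → no match
6. "acb" → no match
7. "aacba" → no match
8. "aab" → no match
9 → no match
10. "acbcc" → no match
Total matched: 2

2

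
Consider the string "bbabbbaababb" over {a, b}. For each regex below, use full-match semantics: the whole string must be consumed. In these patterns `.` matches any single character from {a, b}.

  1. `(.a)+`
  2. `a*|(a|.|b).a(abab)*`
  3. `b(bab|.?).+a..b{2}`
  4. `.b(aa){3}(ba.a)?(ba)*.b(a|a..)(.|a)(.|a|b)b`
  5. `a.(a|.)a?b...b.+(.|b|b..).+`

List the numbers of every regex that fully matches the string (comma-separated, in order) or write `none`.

1 → no match — must end with "a"
2 → no match
3 → match
4 → no match
5 → no match — must start with "a"

3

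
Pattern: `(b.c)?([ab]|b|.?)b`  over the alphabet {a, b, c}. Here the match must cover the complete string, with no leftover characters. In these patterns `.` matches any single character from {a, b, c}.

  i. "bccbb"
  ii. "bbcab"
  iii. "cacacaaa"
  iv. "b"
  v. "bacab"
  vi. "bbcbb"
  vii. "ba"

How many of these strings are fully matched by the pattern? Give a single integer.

i → match
ii → match
iii → no match — must end with "b"
iv → match
v → match
vi → match
vii → no match — must end with "b"
Total matched: 5

5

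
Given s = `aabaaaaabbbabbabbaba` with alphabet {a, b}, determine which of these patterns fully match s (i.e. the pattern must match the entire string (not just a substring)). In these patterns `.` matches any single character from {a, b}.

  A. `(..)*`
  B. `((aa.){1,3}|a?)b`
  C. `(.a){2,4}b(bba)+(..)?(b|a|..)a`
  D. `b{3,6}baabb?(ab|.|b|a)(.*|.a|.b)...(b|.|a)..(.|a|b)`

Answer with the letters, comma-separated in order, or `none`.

A, C

A → match
B → no match — must end with `b`
C → match
D → no match — must start with `b`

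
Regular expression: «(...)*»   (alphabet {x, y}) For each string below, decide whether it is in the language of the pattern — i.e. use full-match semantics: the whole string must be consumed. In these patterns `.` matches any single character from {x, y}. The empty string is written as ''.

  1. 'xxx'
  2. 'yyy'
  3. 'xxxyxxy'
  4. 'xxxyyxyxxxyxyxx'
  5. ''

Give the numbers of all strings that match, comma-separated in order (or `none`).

1, 2, 4, 5

1 → match
2 → match
3 → no match
4 → match
5 → match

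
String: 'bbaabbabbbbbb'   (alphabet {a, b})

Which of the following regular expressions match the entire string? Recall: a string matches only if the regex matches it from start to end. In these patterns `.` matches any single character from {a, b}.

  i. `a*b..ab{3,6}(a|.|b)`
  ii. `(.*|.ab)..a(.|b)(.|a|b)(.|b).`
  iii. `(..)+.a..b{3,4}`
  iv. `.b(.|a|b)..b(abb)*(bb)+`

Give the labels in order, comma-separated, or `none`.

i → no match
ii → no match
iii → no match
iv → match

iv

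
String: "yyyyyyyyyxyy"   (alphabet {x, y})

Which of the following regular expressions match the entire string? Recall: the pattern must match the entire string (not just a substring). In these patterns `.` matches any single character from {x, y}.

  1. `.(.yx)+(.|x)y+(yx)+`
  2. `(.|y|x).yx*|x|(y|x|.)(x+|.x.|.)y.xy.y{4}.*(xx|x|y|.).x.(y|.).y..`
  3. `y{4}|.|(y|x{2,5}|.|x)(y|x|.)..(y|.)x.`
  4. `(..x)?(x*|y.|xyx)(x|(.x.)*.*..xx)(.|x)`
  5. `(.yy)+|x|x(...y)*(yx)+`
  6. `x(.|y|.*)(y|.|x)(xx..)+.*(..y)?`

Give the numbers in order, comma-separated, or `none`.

5

1 → no match — must end with "yx"
2 → no match
3 → no match
4 → no match
5 → match
6 → no match — must start with "x"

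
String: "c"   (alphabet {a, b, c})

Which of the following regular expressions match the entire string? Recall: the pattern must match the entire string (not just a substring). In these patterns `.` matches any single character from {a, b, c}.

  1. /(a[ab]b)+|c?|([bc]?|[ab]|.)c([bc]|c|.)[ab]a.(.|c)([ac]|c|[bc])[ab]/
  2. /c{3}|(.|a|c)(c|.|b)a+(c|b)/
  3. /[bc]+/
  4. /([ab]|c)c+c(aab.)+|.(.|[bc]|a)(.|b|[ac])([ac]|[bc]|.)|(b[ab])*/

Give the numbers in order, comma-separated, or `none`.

1 → match
2 → no match
3 → match
4 → no match

1, 3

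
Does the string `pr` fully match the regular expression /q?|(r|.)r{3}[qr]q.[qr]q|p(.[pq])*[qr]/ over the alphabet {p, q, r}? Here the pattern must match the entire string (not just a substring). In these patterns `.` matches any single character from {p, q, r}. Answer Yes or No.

Yes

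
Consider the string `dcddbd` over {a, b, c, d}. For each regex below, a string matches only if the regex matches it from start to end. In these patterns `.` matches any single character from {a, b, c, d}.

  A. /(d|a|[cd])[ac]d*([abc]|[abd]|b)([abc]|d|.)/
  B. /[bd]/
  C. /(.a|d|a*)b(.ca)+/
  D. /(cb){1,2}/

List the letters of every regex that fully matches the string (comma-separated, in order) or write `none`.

A → match
B → no match
C → no match — must end with `ca`
D → no match — must start with `cb`

A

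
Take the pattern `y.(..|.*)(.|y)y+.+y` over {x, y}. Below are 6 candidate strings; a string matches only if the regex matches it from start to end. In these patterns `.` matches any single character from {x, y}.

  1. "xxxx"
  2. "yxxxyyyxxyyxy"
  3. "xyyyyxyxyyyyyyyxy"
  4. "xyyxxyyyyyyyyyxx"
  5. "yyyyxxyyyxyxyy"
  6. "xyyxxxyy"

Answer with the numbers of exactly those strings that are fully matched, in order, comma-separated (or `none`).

1. "xxxx" → no match — must start with "y"
2 → match
3 → no match — must start with "y"
4 → no match — must start with "y"
5 → match
6. "xyyxxxyy" → no match — must start with "y"

2, 5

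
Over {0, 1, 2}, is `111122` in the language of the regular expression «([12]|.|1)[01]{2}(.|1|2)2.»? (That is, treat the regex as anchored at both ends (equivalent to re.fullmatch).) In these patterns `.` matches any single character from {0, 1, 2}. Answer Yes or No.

Yes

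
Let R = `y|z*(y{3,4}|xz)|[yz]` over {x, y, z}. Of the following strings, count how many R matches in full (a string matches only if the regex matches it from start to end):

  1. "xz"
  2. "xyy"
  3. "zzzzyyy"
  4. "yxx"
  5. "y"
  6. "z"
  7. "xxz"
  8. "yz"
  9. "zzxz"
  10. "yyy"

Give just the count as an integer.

1 → match
2 → no match
3 → match
4 → no match
5 → match
6 → match
7 → no match
8 → no match
9 → match
10 → match
Total matched: 6

6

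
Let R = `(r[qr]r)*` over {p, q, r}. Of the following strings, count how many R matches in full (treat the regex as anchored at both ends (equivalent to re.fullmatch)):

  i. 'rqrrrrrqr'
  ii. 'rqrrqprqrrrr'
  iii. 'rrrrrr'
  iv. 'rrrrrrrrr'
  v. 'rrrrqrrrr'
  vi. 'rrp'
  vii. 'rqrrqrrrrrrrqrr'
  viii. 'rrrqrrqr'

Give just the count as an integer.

4

i → match
ii → no match
iii → match
iv → match
v → match
vi → no match
vii → no match
viii → no match
Total matched: 4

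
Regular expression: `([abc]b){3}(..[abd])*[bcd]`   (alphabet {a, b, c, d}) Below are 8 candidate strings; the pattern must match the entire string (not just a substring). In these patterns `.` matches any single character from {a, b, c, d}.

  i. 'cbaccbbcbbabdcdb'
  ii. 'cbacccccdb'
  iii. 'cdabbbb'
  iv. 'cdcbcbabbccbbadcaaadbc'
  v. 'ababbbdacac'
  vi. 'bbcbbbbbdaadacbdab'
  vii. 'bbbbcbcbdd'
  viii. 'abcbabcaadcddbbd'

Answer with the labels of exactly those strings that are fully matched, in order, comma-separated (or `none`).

vii, viii

i → no match
ii → no match
iii → no match
iv → no match
v → no match
vi → no match
vii → match
viii → match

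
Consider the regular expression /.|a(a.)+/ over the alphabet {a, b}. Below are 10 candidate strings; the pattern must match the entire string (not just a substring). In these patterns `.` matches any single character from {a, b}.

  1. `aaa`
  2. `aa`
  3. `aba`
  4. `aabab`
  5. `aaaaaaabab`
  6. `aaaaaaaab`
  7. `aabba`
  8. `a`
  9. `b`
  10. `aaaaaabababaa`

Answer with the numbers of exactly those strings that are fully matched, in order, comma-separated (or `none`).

1, 4, 6, 8, 9, 10

1 → match
2 → no match
3 → no match
4 → match
5 → no match
6 → match
7 → no match
8 → match
9 → match
10 → match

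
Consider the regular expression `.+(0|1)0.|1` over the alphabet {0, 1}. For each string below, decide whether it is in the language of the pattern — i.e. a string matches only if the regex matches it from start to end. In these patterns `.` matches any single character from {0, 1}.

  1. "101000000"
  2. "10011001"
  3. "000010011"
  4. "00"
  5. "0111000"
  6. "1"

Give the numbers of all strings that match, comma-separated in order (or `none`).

1, 2, 5, 6

1 → match
2 → match
3 → no match
4 → no match
5 → match
6 → match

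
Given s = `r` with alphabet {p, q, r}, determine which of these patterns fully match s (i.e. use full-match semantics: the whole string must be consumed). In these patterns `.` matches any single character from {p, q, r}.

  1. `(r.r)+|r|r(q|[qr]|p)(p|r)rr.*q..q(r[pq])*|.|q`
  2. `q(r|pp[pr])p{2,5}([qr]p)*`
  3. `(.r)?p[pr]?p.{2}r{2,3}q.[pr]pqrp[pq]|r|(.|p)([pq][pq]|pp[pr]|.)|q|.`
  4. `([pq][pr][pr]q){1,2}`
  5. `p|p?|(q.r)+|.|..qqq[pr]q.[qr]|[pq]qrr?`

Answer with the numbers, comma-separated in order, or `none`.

1 → match
2 → no match — must start with `q`
3 → match
4 → no match — must end with `q`
5 → match

1, 3, 5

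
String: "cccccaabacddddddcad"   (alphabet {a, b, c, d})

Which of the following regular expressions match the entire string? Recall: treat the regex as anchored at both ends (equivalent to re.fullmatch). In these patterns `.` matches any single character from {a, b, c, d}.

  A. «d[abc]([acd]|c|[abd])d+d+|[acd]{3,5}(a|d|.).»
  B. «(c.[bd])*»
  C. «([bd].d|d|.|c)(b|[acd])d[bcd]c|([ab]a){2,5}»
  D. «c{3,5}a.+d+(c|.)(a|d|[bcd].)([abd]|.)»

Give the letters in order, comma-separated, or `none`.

D

A → no match
B → no match
C → no match
D → match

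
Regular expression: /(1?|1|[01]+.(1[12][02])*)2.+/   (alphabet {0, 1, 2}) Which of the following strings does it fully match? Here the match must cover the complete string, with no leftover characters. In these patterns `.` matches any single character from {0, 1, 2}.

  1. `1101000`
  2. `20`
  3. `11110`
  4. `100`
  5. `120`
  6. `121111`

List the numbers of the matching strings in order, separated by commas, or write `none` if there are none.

1 → no match
2 → match
3 → no match
4 → no match
5 → match
6 → match

2, 5, 6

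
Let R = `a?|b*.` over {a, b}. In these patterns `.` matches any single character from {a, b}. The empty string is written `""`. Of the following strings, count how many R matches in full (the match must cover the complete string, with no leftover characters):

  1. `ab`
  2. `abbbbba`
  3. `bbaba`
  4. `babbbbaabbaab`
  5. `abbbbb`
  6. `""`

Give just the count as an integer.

1 → no match
2 → no match
3 → no match
4 → no match
5 → no match
6 → match
Total matched: 1

1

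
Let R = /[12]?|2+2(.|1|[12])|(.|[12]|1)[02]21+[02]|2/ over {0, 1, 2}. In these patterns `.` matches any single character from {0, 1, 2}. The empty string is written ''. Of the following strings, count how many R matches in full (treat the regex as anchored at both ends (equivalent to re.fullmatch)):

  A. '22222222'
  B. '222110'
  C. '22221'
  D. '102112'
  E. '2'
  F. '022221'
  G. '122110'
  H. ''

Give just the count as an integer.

A → match
B → match
C → match
D → match
E → match
F → no match
G → match
H → match
Total matched: 7

7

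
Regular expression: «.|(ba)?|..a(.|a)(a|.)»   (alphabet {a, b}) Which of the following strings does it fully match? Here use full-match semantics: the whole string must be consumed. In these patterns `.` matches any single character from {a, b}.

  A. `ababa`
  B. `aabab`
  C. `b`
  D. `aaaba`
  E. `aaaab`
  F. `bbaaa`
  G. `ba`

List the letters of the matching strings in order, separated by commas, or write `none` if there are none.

A, C, D, E, F, G

A → match
B → no match
C → match
D → match
E → match
F → match
G → match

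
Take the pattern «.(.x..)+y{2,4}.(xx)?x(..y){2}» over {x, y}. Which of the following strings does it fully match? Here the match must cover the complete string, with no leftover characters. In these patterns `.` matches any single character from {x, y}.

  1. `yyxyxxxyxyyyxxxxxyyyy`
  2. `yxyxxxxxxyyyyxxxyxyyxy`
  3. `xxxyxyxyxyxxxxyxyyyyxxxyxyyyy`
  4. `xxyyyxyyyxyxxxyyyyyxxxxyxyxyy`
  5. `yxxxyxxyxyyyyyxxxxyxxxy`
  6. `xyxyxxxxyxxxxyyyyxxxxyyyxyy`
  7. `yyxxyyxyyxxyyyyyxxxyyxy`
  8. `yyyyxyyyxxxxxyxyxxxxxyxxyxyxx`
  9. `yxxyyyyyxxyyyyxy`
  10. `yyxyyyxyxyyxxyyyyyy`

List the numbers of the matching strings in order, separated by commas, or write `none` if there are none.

1 → match
2 → no match
3 → no match
4 → no match
5 → no match
6 → match
7 → match
8 → no match — must end with `y`
9 → match
10 → match

1, 6, 7, 9, 10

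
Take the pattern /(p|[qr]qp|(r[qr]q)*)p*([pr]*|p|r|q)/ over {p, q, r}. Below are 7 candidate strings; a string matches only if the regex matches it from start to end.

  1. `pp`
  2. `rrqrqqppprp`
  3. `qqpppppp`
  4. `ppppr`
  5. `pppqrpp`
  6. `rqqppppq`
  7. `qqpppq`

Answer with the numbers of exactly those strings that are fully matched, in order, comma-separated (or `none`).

1. `pp` → match
2. `rrqrqqppprp` → match
3. `qqpppppp` → match
4. `ppppr` → match
5. `pppqrpp` → no match
6. `rqqppppq` → match
7. `qqpppq` → match

1, 2, 3, 4, 6, 7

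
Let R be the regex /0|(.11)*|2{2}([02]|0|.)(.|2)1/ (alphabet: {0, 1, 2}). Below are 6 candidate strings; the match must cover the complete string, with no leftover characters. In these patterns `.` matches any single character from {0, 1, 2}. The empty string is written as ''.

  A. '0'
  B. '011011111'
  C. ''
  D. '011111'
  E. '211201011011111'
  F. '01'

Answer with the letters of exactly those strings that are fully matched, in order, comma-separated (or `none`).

A. '0' → match
B. '011011111' → match
C. '' → match
D. '011111' → match
E → no match
F. '01' → no match

A, B, C, D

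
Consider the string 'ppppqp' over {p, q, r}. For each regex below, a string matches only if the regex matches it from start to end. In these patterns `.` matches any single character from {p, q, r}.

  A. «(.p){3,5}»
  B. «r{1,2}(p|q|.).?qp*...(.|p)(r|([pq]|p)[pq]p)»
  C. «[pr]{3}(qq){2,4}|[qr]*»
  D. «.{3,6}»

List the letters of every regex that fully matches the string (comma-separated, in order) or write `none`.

A, D

A → match
B → no match — must start with 'r'
C → no match
D → match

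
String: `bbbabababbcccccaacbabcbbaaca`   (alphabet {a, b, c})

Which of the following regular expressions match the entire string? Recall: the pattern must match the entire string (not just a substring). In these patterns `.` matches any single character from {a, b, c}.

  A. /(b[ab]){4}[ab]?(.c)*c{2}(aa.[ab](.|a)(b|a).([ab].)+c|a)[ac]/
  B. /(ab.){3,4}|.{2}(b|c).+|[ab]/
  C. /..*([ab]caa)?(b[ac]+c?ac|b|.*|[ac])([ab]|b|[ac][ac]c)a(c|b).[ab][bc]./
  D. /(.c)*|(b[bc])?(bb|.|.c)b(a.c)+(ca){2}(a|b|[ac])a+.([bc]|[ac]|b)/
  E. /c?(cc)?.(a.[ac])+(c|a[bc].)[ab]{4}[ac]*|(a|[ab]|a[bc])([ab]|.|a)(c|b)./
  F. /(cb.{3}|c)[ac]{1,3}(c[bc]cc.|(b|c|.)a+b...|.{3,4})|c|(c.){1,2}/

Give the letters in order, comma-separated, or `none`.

A → match
B → match
C → no match
D → no match
E → no match
F → no match

A, B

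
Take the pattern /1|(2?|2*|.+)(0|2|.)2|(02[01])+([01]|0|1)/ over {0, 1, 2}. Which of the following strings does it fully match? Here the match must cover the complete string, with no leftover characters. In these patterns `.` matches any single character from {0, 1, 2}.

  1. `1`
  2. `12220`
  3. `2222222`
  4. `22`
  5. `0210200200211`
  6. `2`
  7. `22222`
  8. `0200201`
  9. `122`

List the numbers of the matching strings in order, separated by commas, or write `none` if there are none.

1. `1` → match
2. `12220` → no match
3. `2222222` → match
4. `22` → match
5 → match
6. `2` → no match
7. `22222` → match
8. `0200201` → match
9. `122` → match

1, 3, 4, 5, 7, 8, 9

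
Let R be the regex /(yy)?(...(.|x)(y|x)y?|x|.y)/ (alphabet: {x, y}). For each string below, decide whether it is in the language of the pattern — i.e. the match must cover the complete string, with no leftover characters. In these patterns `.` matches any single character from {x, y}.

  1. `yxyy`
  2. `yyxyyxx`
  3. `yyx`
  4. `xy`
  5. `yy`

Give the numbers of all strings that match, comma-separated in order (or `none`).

2, 3, 4, 5

1 → no match
2 → match
3 → match
4 → match
5 → match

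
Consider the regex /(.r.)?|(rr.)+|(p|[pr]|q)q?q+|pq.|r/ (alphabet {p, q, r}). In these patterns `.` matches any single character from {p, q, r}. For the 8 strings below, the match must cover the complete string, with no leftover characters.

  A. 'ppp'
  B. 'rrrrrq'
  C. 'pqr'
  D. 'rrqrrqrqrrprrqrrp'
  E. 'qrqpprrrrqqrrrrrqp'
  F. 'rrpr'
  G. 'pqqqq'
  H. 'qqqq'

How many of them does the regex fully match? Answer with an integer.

4

A → no match
B → match
C → match
D → no match
E → no match
F → no match
G → match
H → match
Total matched: 4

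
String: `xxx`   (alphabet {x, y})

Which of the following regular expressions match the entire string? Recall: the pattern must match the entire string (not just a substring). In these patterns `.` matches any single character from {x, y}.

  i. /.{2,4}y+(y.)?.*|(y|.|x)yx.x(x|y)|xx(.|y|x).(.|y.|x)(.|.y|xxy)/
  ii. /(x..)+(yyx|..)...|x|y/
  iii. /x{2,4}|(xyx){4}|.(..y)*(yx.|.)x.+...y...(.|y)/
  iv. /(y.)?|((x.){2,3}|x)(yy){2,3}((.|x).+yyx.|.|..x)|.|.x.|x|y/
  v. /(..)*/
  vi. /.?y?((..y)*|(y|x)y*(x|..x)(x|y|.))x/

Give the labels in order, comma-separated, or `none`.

i → no match
ii → no match
iii → match
iv → match
v → no match
vi → no match

iii, iv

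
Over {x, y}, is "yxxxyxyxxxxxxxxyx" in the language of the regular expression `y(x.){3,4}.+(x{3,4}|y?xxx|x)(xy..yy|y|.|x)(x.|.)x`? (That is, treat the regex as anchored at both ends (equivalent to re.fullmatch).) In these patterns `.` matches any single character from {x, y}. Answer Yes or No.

Yes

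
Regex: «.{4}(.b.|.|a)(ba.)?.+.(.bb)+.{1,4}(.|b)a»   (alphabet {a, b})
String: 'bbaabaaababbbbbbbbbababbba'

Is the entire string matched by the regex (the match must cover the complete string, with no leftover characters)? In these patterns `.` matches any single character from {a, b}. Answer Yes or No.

No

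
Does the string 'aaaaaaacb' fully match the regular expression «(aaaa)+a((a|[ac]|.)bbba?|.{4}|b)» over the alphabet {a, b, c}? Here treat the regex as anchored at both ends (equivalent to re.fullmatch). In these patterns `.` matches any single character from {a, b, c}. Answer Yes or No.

Yes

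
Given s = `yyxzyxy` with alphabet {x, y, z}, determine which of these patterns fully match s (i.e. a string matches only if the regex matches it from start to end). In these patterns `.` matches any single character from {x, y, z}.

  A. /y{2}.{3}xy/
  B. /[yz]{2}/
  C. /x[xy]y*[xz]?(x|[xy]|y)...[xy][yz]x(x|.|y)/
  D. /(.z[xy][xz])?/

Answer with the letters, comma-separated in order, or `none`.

A

A → match
B → no match
C → no match — must start with `x`
D → no match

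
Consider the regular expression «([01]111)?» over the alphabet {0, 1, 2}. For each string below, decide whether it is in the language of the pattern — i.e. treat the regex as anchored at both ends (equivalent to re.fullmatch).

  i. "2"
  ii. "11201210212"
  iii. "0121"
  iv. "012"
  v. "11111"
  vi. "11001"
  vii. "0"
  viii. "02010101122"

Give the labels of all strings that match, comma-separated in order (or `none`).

none

i. "2" → no match
ii. "11201210212" → no match
iii. "0121" → no match
iv. "012" → no match
v. "11111" → no match
vi. "11001" → no match
vii. "0" → no match
viii. "02010101122" → no match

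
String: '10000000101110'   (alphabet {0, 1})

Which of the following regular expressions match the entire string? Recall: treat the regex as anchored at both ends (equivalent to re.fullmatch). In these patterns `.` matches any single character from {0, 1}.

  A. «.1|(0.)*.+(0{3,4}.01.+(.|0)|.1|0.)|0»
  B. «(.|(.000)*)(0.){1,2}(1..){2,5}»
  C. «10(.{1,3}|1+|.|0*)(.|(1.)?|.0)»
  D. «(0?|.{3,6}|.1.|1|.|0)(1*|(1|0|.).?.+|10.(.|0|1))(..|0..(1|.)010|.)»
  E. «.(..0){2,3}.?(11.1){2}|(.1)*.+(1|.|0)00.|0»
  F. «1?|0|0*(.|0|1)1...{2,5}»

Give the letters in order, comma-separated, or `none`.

A → match
B → match
C → no match
D → match
E → no match
F → no match

A, B, D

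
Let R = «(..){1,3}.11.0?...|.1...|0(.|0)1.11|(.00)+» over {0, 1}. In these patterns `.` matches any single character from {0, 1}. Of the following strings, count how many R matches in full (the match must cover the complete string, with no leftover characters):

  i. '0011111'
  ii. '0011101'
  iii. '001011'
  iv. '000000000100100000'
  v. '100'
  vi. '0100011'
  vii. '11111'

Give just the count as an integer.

4

i → no match
ii → no match
iii → match
iv → match
v → match
vi → no match
vii → match
Total matched: 4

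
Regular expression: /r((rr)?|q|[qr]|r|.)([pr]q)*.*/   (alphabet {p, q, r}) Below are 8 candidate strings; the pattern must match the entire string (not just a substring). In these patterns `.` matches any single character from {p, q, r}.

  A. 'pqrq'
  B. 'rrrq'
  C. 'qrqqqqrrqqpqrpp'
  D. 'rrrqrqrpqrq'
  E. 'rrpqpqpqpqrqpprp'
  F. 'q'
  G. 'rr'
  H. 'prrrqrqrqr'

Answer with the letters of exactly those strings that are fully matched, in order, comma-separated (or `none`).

B, D, E, G

A → no match — must start with 'r'
B → match
C → no match — must start with 'r'
D → match
E → match
F → no match — must start with 'r'
G → match
H → no match — must start with 'r'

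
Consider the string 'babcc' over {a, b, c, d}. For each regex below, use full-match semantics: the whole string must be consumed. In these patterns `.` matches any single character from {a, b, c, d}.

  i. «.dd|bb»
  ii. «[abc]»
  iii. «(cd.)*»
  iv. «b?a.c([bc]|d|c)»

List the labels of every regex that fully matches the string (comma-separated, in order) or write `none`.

i → no match
ii → no match
iii → no match
iv → match

iv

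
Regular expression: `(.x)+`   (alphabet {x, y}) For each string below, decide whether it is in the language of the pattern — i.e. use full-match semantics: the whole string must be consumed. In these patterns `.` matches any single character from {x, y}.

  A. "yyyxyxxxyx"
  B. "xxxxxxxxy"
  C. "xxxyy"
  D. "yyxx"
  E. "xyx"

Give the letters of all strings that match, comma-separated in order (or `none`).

A. "yyyxyxxxyx" → no match
B. "xxxxxxxxy" → no match — must end with "x"
C. "xxxyy" → no match — must end with "x"
D. "yyxx" → no match
E. "xyx" → no match

none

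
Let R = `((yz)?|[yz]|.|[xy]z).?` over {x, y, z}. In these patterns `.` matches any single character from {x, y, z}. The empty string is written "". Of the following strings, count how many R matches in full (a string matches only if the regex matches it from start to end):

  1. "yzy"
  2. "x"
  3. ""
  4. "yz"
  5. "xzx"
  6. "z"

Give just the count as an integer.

6

1 → match
2 → match
3 → match
4 → match
5 → match
6 → match
Total matched: 6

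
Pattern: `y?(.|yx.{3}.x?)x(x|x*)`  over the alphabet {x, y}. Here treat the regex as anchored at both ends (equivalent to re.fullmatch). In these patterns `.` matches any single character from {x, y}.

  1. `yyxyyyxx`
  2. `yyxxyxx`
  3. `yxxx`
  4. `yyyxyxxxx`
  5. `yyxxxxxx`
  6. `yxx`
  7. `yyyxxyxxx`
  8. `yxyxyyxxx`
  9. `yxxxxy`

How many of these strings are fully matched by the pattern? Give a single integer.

1 → match
2 → no match
3 → match
4 → no match
5 → match
6 → match
7 → no match
8 → match
9 → no match
Total matched: 5

5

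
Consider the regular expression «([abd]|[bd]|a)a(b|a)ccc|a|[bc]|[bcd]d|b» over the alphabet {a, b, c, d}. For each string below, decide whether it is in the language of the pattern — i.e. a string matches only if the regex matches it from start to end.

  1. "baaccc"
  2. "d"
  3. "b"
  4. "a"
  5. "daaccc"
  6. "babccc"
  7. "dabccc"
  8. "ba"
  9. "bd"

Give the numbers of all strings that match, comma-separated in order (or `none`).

1, 3, 4, 5, 6, 7, 9

1. "baaccc" → match
2. "d" → no match
3. "b" → match
4. "a" → match
5. "daaccc" → match
6. "babccc" → match
7. "dabccc" → match
8. "ba" → no match
9. "bd" → match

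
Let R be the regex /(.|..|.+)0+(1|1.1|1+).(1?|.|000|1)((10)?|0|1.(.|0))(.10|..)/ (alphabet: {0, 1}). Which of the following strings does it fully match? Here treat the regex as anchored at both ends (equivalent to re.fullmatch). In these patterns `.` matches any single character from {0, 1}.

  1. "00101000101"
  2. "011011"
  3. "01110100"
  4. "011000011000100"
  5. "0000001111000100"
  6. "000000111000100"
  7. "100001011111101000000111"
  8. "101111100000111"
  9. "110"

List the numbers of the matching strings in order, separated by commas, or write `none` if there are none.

1 → no match
2 → no match
3 → no match
4 → no match
5 → no match
6 → no match
7 → no match
8 → no match
9 → no match

none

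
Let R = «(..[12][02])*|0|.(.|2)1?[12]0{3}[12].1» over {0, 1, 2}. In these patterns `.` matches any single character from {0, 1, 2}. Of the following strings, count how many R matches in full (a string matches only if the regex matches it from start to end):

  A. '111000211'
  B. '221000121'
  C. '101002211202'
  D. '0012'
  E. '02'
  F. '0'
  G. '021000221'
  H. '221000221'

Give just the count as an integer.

6

A → match
B → match
C → no match
D → match
E → no match
F → match
G → match
H → match
Total matched: 6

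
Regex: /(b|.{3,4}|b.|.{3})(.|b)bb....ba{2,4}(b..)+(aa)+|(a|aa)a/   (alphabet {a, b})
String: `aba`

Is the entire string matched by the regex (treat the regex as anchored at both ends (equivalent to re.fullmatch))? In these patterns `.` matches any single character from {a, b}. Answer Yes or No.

No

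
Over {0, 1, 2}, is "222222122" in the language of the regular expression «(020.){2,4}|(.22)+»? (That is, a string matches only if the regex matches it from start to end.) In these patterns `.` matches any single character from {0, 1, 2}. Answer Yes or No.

Yes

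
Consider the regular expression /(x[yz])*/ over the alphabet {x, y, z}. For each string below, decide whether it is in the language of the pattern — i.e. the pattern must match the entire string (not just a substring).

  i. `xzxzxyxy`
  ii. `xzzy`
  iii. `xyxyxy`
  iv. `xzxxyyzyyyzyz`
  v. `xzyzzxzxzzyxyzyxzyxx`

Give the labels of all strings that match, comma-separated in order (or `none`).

i → match
ii → no match
iii → match
iv → no match
v → no match

i, iii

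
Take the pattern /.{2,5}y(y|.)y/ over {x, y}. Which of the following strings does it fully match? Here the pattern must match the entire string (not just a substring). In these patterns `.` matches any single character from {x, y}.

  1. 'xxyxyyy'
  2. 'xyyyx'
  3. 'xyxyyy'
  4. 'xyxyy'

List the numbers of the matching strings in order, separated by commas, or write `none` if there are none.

1 → match
2 → no match — must end with 'y'
3 → match
4 → no match

1, 3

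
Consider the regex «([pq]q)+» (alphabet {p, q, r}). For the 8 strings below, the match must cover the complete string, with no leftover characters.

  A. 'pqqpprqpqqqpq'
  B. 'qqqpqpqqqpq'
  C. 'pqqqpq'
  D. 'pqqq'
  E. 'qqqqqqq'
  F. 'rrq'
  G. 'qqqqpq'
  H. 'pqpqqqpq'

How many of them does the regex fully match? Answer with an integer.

A → no match
B. 'qqqpqpqqqpq' → no match
C. 'pqqqpq' → match
D. 'pqqq' → match
E. 'qqqqqqq' → no match
F. 'rrq' → no match
G. 'qqqqpq' → match
H. 'pqpqqqpq' → match
Total matched: 4

4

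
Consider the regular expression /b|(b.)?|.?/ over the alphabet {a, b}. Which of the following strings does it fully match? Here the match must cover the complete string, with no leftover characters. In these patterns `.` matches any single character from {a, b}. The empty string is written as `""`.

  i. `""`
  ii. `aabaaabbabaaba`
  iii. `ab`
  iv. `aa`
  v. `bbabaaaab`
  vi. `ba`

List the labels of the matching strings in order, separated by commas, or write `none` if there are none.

i → match
ii → no match
iii → no match
iv → no match
v → no match
vi → match

i, vi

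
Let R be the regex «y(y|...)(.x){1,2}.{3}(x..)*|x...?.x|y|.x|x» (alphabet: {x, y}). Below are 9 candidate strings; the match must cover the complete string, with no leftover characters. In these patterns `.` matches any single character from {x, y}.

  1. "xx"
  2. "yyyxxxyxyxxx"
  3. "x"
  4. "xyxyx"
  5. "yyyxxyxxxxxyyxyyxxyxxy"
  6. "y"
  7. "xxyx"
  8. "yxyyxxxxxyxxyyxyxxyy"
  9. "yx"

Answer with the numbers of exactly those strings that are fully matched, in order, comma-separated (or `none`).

1 → match
2 → match
3 → match
4 → match
5 → match
6 → match
7 → no match
8 → match
9 → match

1, 2, 3, 4, 5, 6, 8, 9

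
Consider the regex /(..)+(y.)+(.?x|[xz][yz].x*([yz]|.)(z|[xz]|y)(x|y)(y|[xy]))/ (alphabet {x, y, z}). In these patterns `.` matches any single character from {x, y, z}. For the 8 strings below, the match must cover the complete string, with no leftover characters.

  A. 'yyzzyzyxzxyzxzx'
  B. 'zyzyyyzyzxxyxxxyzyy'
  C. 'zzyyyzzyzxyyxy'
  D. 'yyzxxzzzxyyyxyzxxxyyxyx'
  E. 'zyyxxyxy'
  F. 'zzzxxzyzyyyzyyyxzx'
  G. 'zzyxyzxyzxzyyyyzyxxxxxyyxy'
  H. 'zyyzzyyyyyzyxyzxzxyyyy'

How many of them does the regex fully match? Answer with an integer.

2

A → no match
B → no match
C → match
D → no match
E → no match
F → match
G → no match
H → no match
Total matched: 2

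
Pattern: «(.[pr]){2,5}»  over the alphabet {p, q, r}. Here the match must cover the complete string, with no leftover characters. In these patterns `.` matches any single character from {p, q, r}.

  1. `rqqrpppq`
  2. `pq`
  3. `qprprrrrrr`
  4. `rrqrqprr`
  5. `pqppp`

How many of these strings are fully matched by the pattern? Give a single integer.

2

1. `rqqrpppq` → no match
2. `pq` → no match
3. `qprprrrrrr` → match
4. `rrqrqprr` → match
5. `pqppp` → no match
Total matched: 2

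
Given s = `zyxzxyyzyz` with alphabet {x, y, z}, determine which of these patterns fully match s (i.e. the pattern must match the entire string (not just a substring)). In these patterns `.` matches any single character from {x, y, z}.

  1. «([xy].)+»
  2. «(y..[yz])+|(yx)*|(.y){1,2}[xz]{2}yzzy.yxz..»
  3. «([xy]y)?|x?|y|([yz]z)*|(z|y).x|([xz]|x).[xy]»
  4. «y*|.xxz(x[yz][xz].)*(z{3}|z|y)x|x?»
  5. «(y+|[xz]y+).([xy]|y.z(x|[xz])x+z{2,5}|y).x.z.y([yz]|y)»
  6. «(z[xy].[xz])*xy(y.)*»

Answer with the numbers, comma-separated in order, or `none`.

1 → no match
2 → no match
3 → no match
4 → no match
5 → no match
6 → match

6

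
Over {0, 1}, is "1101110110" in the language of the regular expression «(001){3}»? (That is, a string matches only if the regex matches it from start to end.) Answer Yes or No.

No

Every match must start with "001", but "1101110110" does not.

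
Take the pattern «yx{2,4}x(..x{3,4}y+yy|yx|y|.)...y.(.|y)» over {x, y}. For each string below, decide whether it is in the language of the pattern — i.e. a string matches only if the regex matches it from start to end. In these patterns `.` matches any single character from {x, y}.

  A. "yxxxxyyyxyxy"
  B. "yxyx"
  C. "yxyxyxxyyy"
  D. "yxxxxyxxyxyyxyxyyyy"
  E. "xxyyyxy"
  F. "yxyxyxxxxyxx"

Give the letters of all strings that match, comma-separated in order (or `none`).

A → match
B → no match
C → no match
D → no match
E → no match — must start with "yx"
F → no match

A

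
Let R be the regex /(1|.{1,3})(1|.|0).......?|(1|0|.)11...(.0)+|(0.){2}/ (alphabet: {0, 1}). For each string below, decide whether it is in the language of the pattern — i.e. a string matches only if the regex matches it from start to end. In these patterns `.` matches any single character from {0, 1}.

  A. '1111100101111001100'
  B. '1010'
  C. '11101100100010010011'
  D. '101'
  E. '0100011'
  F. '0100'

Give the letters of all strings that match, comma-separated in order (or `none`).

A → no match
B → no match
C → no match
D → no match
E → no match
F → match

F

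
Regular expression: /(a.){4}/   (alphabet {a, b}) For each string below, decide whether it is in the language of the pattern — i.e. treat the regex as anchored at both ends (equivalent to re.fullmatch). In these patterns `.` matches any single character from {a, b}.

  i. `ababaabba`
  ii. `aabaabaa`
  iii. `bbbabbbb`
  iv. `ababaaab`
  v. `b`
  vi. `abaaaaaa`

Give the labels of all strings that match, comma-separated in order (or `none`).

iv, vi

i → no match
ii → no match
iii → no match — must start with `a`
iv → match
v → no match — must start with `a`
vi → match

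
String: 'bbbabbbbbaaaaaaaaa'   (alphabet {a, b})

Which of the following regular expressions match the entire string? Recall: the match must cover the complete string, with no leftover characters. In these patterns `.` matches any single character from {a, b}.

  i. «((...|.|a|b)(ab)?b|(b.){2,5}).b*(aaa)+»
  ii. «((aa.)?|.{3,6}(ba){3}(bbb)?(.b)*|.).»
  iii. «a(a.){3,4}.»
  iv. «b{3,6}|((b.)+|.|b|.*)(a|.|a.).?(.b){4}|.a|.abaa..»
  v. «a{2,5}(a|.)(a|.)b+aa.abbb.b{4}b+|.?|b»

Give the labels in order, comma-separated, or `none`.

i → match
ii → no match
iii → no match — must start with 'aa'
iv → no match
v → no match

i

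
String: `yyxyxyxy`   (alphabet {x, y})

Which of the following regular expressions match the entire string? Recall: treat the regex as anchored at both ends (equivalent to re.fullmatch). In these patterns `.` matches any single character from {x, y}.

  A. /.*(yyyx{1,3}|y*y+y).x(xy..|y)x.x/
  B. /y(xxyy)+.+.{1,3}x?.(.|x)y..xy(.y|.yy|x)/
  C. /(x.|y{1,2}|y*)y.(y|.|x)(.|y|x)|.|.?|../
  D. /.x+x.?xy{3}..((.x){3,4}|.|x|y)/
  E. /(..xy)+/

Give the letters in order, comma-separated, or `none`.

A → no match — must end with `x`
B → no match — must start with `yxxyy`
C → no match
D → no match
E → match

E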